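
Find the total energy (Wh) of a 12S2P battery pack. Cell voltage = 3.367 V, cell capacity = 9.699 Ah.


V_pack = 12 * 3.367 = 40.404 V
C_pack = 2 * 9.699 = 19.398 Ah
E = V_pack * C_pack = 40.404 * 19.398 = 783.8 Wh

783.8 Wh


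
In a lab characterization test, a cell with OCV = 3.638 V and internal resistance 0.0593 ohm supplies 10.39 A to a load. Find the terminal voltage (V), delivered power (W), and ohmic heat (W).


Step 1: V_terminal = OCV - I*R = 3.638 - 10.39 * 0.0593 = 3.0219 V
Step 2: P_out = V_terminal * I = 3.0219 * 10.39 = 31.40 W
Step 3: Q = I^2 * R = 10.39^2 * 0.0593 = 6.402 W

V=3.0219 V, P=31.40 W, Q=6.402 W


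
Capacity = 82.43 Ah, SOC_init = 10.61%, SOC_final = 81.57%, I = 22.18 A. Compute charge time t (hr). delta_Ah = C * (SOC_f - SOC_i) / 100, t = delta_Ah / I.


delta_Ah = 82.43 * (81.57 - 10.61) / 100 = 58.492 Ah
t = delta_Ah / I = 58.492 / 22.18 = 2.637 hr

2.637 hr


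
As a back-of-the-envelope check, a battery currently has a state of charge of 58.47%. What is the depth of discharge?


DOD = 100 - SOC = 100 - 58.47 = 41.53%

41.53%


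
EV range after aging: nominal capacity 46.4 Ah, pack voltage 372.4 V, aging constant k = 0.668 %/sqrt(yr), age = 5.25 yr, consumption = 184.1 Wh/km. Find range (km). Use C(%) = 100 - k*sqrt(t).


Step 1: capacity retention = 100 - 0.668 * sqrt(5.25) = 100 - 0.668 * 2.2913 = 98.469%
Step 2: C_now = 46.4 * 98.469/100 = 45.69 Ah
Step 3: E_pack = V * C_now = 372.4 * 45.69 = 17015 Wh
Step 4: range = E_pack / consumption = 17015 / 184.1 = 92.42 km

92.42 km


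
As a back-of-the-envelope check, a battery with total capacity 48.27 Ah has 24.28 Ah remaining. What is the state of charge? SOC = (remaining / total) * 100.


SOC = (remaining / total) * 100 = (24.28 / 48.27) * 100 = 50.30%

50.30%


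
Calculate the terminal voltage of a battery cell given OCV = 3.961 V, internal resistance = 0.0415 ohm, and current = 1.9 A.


V = OCV - I*R = 3.961 - 1.9 * 0.0415 = 3.882 V

3.882 V


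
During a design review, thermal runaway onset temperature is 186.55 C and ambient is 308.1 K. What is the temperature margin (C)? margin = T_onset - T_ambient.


Convert: T_ambient = 308.1 K = 34.95 C
margin = 186.55 - 34.95 = 151.6 C

151.6 C


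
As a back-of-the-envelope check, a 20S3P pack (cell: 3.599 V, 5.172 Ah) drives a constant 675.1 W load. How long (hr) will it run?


Step 1: E_pack = Ns * V_cell * Np * C_cell = 20 * 3.599 * 3 * 5.172 = 1116.8 Wh
Step 2: t = E_pack / P = 1116.8 / 675.1 = 1.654 hr

1.654 hr


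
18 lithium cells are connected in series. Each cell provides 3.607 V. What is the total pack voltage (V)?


V_pack = n * V_cell = 18 * 3.607 = 64.926 V

64.926 V


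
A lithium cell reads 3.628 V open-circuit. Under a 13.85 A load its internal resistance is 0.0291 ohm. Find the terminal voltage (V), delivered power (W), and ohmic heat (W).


Step 1: V_terminal = OCV - I*R = 3.628 - 13.85 * 0.0291 = 3.225 V
Step 2: P_out = V_terminal * I = 3.225 * 13.85 = 44.67 W
Step 3: Q = I^2 * R = 13.85^2 * 0.0291 = 5.582 W

V=3.225 V, P=44.67 W, Q=5.582 W


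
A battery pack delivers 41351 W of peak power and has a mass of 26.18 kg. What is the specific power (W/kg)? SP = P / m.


SP = P / m = 41351 / 26.18 = 1579 W/kg

1579 W/kg


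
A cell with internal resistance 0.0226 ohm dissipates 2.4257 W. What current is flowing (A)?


I = sqrt(Q / R) = sqrt(2.4257 / 0.0226) = sqrt(107.33) = 10.36 A

10.36 A


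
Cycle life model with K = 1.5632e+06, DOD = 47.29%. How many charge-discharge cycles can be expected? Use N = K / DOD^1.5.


DOD^1.5 = 325.2
N = K / DOD^1.5 = 1.5632e+06 / 325.2 = 4807

4807 cycles


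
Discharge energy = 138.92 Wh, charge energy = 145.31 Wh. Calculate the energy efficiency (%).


Round-trip efficiency = 138.92/145.31 * 100% = 95.60%

95.60%


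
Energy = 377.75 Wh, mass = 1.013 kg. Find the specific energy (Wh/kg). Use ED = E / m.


ED = E / m = 377.75 / 1.013 = 372.9 Wh/kg

372.9 Wh/kg


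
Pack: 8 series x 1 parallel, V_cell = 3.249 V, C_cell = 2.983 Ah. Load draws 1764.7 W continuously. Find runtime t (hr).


Step 1: E_pack = Ns * V_cell * Np * C_cell = 8 * 3.249 * 1 * 2.983 = 77.534 Wh
Step 2: t = E_pack / P = 77.534 / 1764.7 = 0.04394 hr

0.04394 hr


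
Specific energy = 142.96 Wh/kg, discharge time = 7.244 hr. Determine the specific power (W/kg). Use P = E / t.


Specific power = 142.96 Wh/kg / 7.244 hr = 19.73 W/kg

19.73 W/kg


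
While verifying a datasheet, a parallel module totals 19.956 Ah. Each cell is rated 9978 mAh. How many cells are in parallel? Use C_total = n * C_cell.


Convert: C_cell = 9978 mAh = 9.978 Ah
n = C_total / C_cell = 19.956 / 9.978 = 2

2


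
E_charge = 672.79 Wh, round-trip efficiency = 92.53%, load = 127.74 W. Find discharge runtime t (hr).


Step 1: E_discharge = eta/100 * E_charge = 92.53/100 * 672.79 = 622.53 Wh
Step 2: t = E_discharge / P = 622.53 / 127.74 = 4.873 hr

4.873 hr


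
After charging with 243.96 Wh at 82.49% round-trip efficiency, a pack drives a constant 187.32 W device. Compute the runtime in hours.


Step 1: E_discharge = eta/100 * E_charge = 82.49/100 * 243.96 = 201.24 Wh
Step 2: t = E_discharge / P = 201.24 / 187.32 = 1.074 hr

1.074 hr


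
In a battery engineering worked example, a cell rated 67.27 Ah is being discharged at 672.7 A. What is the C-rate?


C_rate = I / capacity = 672.7 / 67.27 = 10C

10C


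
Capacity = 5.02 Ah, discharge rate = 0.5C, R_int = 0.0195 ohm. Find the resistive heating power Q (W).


Step 1: I = C_rate * capacity = 0.5 * 5.02 = 2.51 A
Step 2: Q = I^2 * R = 2.51^2 * 0.0195 = 6.3001 * 0.0195 = 0.1229 W

0.1229 W


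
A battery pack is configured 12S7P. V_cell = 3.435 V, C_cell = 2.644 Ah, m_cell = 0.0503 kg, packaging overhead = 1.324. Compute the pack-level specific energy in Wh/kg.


Step 1: V_pack = 12 * 3.435 = 41.22 V
Step 2: C_pack = 7 * 2.644 = 18.508 Ah
Step 3: E_pack = V_pack * C_pack = 41.22 * 18.508 = 762.9 Wh
Step 4: m_pack = 12 * 7 * 0.0503 * 1.324 = 5.5942 kg
Step 5: ED = E_pack / m_pack = 762.9 / 5.5942 = 136.4 Wh/kg

136.4 Wh/kg


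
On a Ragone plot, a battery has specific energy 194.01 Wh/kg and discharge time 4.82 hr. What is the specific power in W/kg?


P_specific = E / t = 194.01 / 4.82 = 40.25 W/kg

40.25 W/kg


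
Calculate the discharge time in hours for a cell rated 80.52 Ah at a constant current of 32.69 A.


t = capacity / current = 80.52 / 32.69 = 2.463 hr

2.463 hr


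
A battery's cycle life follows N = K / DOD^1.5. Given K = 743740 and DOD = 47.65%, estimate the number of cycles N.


DOD^1.5 = 328.92
N = K / DOD^1.5 = 743740 / 328.92 = 2261

2261 cycles


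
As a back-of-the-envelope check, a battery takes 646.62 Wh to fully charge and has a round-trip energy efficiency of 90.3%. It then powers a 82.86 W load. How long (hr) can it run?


Step 1: E_discharge = eta/100 * E_charge = 90.3/100 * 646.62 = 583.9 Wh
Step 2: t = E_discharge / P = 583.9 / 82.86 = 7.047 hr

7.047 hr


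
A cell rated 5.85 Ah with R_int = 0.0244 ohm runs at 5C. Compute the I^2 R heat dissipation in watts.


Step 1: I = C_rate * capacity = 5 * 5.85 = 29.25 A
Step 2: Q = I^2 * R = 29.25^2 * 0.0244 = 855.56 * 0.0244 = 20.88 W

20.88 W


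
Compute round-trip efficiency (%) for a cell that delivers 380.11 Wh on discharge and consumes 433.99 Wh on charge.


eta_e = E_dis / E_chg * 100 = 380.11 / 433.99 * 100 = 87.58%

87.58%


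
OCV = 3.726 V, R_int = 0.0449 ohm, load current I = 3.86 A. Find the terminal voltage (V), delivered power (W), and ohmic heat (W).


Step 1: V_terminal = OCV - I*R = 3.726 - 3.86 * 0.0449 = 3.5527 V
Step 2: P_out = V_terminal * I = 3.5527 * 3.86 = 13.71 W
Step 3: Q = I^2 * R = 3.86^2 * 0.0449 = 0.6690 W

V=3.5527 V, P=13.71 W, Q=0.6690 W


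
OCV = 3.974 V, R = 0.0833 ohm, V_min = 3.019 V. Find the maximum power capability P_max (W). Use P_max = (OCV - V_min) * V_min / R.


dV = OCV - V_min = 0.955 V (so I_max = dV / R)
P_max = dV * V_min / R = 0.955 * 3.019 / 0.0833 = 34.61 W

34.61 W


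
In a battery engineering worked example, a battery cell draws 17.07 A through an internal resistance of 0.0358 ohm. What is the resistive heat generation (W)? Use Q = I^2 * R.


Q = I^2 * R = 17.07^2 * 0.0358 = 10.43 W

10.43 W


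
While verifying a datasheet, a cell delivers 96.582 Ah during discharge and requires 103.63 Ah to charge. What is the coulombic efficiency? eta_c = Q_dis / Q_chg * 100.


eta_c = Q_dis / Q_chg * 100 = 96.582 / 103.63 * 100 = 93.20%

93.20%


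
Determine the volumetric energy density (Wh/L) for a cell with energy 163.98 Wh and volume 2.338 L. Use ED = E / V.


ED = E / V = 163.98 / 2.338 = 70.14 Wh/L

70.14 Wh/L


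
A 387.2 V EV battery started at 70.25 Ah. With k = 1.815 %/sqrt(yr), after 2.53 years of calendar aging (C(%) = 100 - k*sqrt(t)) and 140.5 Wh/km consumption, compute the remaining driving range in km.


Step 1: capacity retention = 100 - 1.815 * sqrt(2.53) = 100 - 1.815 * 1.5906 = 97.113%
Step 2: C_now = 70.25 * 97.113/100 = 68.222 Ah
Step 3: E_pack = V * C_now = 387.2 * 68.222 = 26416 Wh
Step 4: range = E_pack / consumption = 26416 / 140.5 = 188.0 km

188.0 km


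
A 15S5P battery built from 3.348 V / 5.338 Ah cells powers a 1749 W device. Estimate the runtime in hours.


Step 1: E_pack = Ns * V_cell * Np * C_cell = 15 * 3.348 * 5 * 5.338 = 1340.4 Wh
Step 2: t = E_pack / P = 1340.4 / 1749 = 0.7664 hr

0.7664 hr


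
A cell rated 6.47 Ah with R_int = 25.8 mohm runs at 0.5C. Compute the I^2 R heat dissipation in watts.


Convert: R = 25.8 mohm = 0.0258 ohm
Step 1: I = C_rate * capacity = 0.5 * 6.47 = 3.235 A
Step 2: Q = I^2 * R = 3.235^2 * 0.0258 = 10.465 * 0.0258 = 0.2700 W

0.2700 W


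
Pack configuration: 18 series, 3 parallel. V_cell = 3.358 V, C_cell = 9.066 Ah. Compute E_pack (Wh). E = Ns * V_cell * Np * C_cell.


V_pack = 18 * 3.358 = 60.444 V
C_pack = 3 * 9.066 = 27.198 Ah
E = V_pack * C_pack = 60.444 * 27.198 = 1644 Wh

1644 Wh


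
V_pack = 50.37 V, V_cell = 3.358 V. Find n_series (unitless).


Rearranging: n = V_pack / V_cell = 50.37 / 3.358 = 15 cells

15


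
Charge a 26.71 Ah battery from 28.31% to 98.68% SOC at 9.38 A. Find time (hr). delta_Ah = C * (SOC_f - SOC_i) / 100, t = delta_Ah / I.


delta_Ah = 26.71 * (98.68 - 28.31) / 100 = 18.796 Ah
t = delta_Ah / I = 18.796 / 9.38 = 2.004 hr

2.004 hr


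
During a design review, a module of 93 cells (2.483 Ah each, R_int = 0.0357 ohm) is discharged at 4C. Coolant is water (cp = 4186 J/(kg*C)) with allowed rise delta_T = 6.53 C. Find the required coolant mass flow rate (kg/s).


Step 1: I = 4 * 2.483 = 9.932 A
Step 2: Q_cell = I^2 * R = 9.932^2 * 0.0357 = 3.5216 W
Step 3: Q_total = 93 * 3.5216 = 327.51 W
Step 4: m_dot = Q_total / (cp * dT) = 327.51 / (4186 * 6.53) = 0.01198 kg/s

0.01198 kg/s


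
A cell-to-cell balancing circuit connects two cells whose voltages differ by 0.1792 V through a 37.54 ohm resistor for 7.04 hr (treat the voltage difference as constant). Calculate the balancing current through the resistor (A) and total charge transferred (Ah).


I_bal = dV / R = 0.1792 / 37.54 = 0.0047736 A
Q = I_bal * t = 0.0047736 * 7.04 = 0.03361 Ah

I=0.0047736 A, Q=0.03361 Ah


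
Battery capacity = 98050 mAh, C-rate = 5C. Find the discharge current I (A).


Convert: capacity = 98050 mAh = 98.05 Ah
I = C_rate * capacity = 5 * 98.05 = 490.25 A

490.25 A


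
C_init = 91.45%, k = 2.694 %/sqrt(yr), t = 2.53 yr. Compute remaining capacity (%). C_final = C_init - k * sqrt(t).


Step 1: sqrt(2.53 yr) = 1.5906
Step 2: drop = 2.694 * 1.5906 = 4.2851
Step 3: C_final = 91.45 - 4.2851 = 87.16%

87.16%


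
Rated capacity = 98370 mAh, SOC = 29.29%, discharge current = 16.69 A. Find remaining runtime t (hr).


Convert: C_total = 98370 mAh = 98.37 Ah
Step 1: remaining = SOC/100 * C_total = 29.29/100 * 98.37 = 28.813 Ah
Step 2: t = remaining / I = 28.813 / 16.69 = 1.726 hr

1.726 hr


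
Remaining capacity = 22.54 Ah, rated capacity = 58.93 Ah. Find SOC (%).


SOC = (remaining / total) * 100 = (22.54 / 58.93) * 100 = 38.25%

38.25%


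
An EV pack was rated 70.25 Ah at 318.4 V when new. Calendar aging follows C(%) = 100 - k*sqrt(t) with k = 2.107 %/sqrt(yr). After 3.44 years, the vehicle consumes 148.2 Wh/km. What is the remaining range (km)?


Step 1: capacity retention = 100 - 2.107 * sqrt(3.44) = 100 - 2.107 * 1.8547 = 96.092%
Step 2: C_now = 70.25 * 96.092/100 = 67.505 Ah
Step 3: E_pack = V * C_now = 318.4 * 67.505 = 21494 Wh
Step 4: range = E_pack / consumption = 21494 / 148.2 = 145.0 km

145.0 km


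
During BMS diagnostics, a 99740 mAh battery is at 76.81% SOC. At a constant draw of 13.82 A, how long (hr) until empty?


Convert: C_total = 99740 mAh = 99.74 Ah
Step 1: remaining = SOC/100 * C_total = 76.81/100 * 99.74 = 76.61 Ah
Step 2: t = remaining / I = 76.61 / 13.82 = 5.543 hr

5.543 hr


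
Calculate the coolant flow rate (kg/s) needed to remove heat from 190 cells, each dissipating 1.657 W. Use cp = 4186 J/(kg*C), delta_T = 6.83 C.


Step 1: Total heat Q = 190 * 1.657 W = 314.83 W
Step 2: denom = cp * dT = 4186 * 6.83 = 28590
Step 3: m_dot = 314.83 / 28590 = 0.01101 kg/s

0.01101 kg/s


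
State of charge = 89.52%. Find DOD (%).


DOD = 100 - SOC = 100 - 89.52 = 10.48%

10.48%


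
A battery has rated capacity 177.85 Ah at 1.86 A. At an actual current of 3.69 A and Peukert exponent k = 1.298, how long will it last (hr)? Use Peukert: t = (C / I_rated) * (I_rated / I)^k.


Step 1: t_rated = C / I_rated = 177.85 / 1.86 = 95.618 hr
Step 2: ratio = 1.86 / 3.69 = 0.50407
Step 3: ratio^k = 0.50407^1.298 = 0.41099
Step 4: t = t_rated * ratio^k = 95.618 * 0.41099 = 39.30 hr

39.30 hr


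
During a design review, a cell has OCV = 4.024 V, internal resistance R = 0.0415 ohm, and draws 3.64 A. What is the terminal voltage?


V = OCV - I*R = 4.024 - 3.64 * 0.0415 = 3.873 V

3.873 V


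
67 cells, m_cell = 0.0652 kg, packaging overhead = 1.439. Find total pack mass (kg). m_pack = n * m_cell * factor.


Cell mass sum = 67 * 0.0652 = 4.3684 kg
With overhead 1.439: m_pack = 4.3684 * 1.439 = 6.286 kg

6.286 kg


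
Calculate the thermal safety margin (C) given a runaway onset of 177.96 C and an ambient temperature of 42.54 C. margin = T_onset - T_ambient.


margin = T_onset - T_ambient = 177.96 - 42.54 = 135.42 C

135.42 C


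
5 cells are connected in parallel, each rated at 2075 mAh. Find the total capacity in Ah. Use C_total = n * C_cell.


Convert: C_cell = 2075 mAh = 2.075 Ah
C_total = 5 * 2.075 = 10.375 Ah

10.375 Ah


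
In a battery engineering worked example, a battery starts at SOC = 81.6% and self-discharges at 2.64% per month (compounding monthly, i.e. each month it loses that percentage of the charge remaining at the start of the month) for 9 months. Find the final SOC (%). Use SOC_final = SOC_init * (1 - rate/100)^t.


decay = (1 - 2.64/100)^9 = 0.786
SOC_final = 81.6 * 0.786 = 64.14%

64.14%


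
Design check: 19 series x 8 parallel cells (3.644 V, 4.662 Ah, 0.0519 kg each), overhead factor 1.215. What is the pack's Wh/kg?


Step 1: V_pack = 19 * 3.644 = 69.236 V
Step 2: C_pack = 8 * 4.662 = 37.296 Ah
Step 3: E_pack = V_pack * C_pack = 69.236 * 37.296 = 2582.2 Wh
Step 4: m_pack = 19 * 8 * 0.0519 * 1.215 = 9.5849 kg
Step 5: ED = E_pack / m_pack = 2582.2 / 9.5849 = 269.4 Wh/kg

269.4 Wh/kg


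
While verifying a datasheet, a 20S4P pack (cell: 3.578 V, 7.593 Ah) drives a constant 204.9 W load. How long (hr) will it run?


Step 1: E_pack = Ns * V_cell * Np * C_cell = 20 * 3.578 * 4 * 7.593 = 2173.4 Wh
Step 2: t = E_pack / P = 2173.4 / 204.9 = 10.61 hr

10.61 hr


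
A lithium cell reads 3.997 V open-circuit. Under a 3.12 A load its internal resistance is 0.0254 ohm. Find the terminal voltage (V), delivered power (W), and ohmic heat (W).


Step 1: V_terminal = OCV - I*R = 3.997 - 3.12 * 0.0254 = 3.9178 V
Step 2: P_out = V_terminal * I = 3.9178 * 3.12 = 12.22 W
Step 3: Q = I^2 * R = 3.12^2 * 0.0254 = 0.2473 W

V=3.9178 V, P=12.22 W, Q=0.2473 W


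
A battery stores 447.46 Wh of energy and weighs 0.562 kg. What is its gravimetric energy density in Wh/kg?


ED = E / m = 447.46 / 0.562 = 796.2 Wh/kg

796.2 Wh/kg


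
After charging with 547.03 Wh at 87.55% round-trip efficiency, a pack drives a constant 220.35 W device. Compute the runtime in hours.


Step 1: E_discharge = eta/100 * E_charge = 87.55/100 * 547.03 = 478.92 Wh
Step 2: t = E_discharge / P = 478.92 / 220.35 = 2.173 hr

2.173 hr


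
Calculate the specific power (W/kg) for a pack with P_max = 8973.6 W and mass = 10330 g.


Convert: m = 10330 g = 10.33 kg
Specific power = 8973.6 W / 10.33 kg = 868.7 W/kg

868.7 W/kg


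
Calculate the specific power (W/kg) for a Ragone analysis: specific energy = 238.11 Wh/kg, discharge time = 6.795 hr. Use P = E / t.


P_specific = E / t = 238.11 / 6.795 = 35.04 W/kg

35.04 W/kg


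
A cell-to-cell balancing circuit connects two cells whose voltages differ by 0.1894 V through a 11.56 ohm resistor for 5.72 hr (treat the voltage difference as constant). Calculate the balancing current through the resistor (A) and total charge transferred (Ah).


First, Ohm's law: I_bal = 0.1894 V / 11.56 ohm = 0.016384 A
Then Q = I * t = 0.016384 A * 5.72 hr = 0.09372 Ah

I=0.016384 A, Q=0.09372 Ah


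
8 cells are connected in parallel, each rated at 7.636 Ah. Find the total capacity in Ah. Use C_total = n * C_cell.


C_total = 8 * 7.636 = 61.088 Ah

61.088 Ah


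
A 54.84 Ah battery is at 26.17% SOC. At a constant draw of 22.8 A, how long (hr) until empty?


Step 1: remaining = SOC/100 * C_total = 26.17/100 * 54.84 = 14.352 Ah
Step 2: t = remaining / I = 14.352 / 22.8 = 0.6295 hr

0.6295 hr


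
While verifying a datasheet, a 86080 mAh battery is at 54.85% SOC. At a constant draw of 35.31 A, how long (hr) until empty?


Convert: C_total = 86080 mAh = 86.08 Ah
Step 1: remaining = SOC/100 * C_total = 54.85/100 * 86.08 = 47.215 Ah
Step 2: t = remaining / I = 47.215 / 35.31 = 1.337 hr

1.337 hr


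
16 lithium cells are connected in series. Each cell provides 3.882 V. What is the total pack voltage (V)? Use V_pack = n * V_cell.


V_pack = n * V_cell = 16 * 3.882 = 62.112 V

62.112 V


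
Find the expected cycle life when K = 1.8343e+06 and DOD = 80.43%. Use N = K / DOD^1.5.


Step 1: DOD^1.5 = 80.43^1.5 = 721.32
Step 2: N = 1.8343e+06 / 721.32 = 2543 cycles

2543 cycles


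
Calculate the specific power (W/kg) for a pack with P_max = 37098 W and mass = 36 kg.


Specific power = 37098 W / 36 kg = 1031 W/kg

1031 W/kg


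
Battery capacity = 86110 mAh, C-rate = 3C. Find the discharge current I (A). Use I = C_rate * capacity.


Convert: capacity = 86110 mAh = 86.11 Ah
At 3C: I = 3 * 86.11 Ah = 258.33 A

258.33 A


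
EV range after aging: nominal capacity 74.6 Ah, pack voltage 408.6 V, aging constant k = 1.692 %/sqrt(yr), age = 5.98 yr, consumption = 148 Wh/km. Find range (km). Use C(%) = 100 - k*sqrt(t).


Step 1: capacity retention = 100 - 1.692 * sqrt(5.98) = 100 - 1.692 * 2.4454 = 95.862%
Step 2: C_now = 74.6 * 95.862/100 = 71.513 Ah
Step 3: E_pack = V * C_now = 408.6 * 71.513 = 29220 Wh
Step 4: range = E_pack / consumption = 29220 / 148 = 197.4 km

197.4 km


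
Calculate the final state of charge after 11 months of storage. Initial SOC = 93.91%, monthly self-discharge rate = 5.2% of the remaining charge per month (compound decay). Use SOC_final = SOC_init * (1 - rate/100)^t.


Monthly retention factor = 1 - 5.2/100 = 0.948
Over 11 months: factor^11 = 0.55577
SOC_final = 93.91 * 0.55577 = 52.19%

52.19%


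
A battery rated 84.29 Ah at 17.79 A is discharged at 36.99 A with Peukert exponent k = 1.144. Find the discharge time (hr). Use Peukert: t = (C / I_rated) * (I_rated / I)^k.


Step 1: t_rated = C / I_rated = 84.29 / 17.79 = 4.7381 hr
Step 2: ratio = 17.79 / 36.99 = 0.48094
Step 3: ratio^k = 0.48094^1.144 = 0.43282
Step 4: t = t_rated * ratio^k = 4.7381 * 0.43282 = 2.051 hr

2.051 hr


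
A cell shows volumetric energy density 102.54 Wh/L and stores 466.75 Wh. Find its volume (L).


V = E / ED = 466.75 / 102.54 = 4.552 L

4.552 L


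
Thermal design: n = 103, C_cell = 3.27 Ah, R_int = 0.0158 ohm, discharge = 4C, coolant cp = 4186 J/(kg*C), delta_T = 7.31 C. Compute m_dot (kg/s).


Step 1: I = 4 * 3.27 = 13.08 A
Step 2: Q_cell = I^2 * R = 13.08^2 * 0.0158 = 2.7032 W
Step 3: Q_total = 103 * 2.7032 = 278.43 W
Step 4: m_dot = Q_total / (cp * dT) = 278.43 / (4186 * 7.31) = 0.009099 kg/s

0.009099 kg/s


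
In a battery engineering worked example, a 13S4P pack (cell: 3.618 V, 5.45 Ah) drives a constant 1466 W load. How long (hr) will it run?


Step 1: E_pack = Ns * V_cell * Np * C_cell = 13 * 3.618 * 4 * 5.45 = 1025.3 Wh
Step 2: t = E_pack / P = 1025.3 / 1466 = 0.6994 hr

0.6994 hr


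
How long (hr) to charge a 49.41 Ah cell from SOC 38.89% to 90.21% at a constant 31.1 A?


delta_Ah = 49.41 * (90.21 - 38.89) / 100 = 25.357 Ah
t = delta_Ah / I = 25.357 / 31.1 = 0.8153 hr

0.8153 hr


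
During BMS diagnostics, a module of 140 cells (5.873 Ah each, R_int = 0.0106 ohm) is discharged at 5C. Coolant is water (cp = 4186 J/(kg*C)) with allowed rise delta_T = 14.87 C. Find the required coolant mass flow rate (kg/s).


Step 1: I = 5 * 5.873 = 29.365 A
Step 2: Q_cell = I^2 * R = 29.365^2 * 0.0106 = 9.1404 W
Step 3: Q_total = 140 * 9.1404 = 1279.7 W
Step 4: m_dot = Q_total / (cp * dT) = 1279.7 / (4186 * 14.87) = 0.02056 kg/s

0.02056 kg/s


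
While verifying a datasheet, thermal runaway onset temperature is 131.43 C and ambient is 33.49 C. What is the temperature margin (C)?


margin = T_onset - T_ambient = 131.43 - 33.49 = 97.94 C

97.94 C


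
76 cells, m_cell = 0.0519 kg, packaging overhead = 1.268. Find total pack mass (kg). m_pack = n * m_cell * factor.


Cell mass sum = 76 * 0.0519 = 3.9444 kg
With overhead 1.268: m_pack = 3.9444 * 1.268 = 5.001 kg

5.001 kg


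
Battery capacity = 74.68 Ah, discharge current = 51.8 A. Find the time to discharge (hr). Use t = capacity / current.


Runtime = 74.68 Ah / 51.8 A = 1.442 hr

1.442 hr


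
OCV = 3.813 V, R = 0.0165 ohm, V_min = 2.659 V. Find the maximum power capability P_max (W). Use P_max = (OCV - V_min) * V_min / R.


dV = OCV - V_min = 1.154 V (so I_max = dV / R)
P_max = dV * V_min / R = 1.154 * 2.659 / 0.0165 = 186.0 W

186.0 W


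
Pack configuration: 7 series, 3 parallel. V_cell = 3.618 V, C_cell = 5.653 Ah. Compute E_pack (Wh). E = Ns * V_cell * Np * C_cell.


E = Ns * Vcell * Np * Ccell = 7 * 3.618 * 3 * 5.653 = 429.5 Wh

429.5 Wh


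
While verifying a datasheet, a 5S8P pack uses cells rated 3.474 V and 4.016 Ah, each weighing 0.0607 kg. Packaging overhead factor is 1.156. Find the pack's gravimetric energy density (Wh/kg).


Step 1: V_pack = 5 * 3.474 = 17.37 V
Step 2: C_pack = 8 * 4.016 = 32.128 Ah
Step 3: E_pack = V_pack * C_pack = 17.37 * 32.128 = 558.06 Wh
Step 4: m_pack = 5 * 8 * 0.0607 * 1.156 = 2.8068 kg
Step 5: ED = E_pack / m_pack = 558.06 / 2.8068 = 198.8 Wh/kg

198.8 Wh/kg


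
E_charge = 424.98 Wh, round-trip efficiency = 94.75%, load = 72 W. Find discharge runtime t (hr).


Step 1: E_discharge = eta/100 * E_charge = 94.75/100 * 424.98 = 402.67 Wh
Step 2: t = E_discharge / P = 402.67 / 72 = 5.593 hr

5.593 hr


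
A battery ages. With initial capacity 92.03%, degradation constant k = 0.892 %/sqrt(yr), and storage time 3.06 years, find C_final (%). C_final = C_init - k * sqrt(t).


Step 1: sqrt(3.06 yr) = 1.7493
Step 2: drop = 0.892 * 1.7493 = 1.5604
Step 3: C_final = 92.03 - 1.5604 = 90.47%

90.47%


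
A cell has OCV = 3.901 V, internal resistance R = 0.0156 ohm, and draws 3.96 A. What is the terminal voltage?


V = OCV - I*R = 3.901 - 3.96 * 0.0156 = 3.839 V

3.839 V


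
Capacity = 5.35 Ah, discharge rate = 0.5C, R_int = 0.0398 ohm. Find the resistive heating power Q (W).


Step 1: I = C_rate * capacity = 0.5 * 5.35 = 2.675 A
Step 2: Q = I^2 * R = 2.675^2 * 0.0398 = 7.1556 * 0.0398 = 0.2848 W

0.2848 W


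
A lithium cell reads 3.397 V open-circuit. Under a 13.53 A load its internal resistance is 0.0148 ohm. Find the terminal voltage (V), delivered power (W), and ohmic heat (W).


Step 1: V_terminal = OCV - I*R = 3.397 - 13.53 * 0.0148 = 3.1968 V
Step 2: P_out = V_terminal * I = 3.1968 * 13.53 = 43.25 W
Step 3: Q = I^2 * R = 13.53^2 * 0.0148 = 2.709 W

V=3.1968 V, P=43.25 W, Q=2.709 W


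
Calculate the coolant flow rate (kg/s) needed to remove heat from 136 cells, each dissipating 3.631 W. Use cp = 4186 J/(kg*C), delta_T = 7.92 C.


Step 1: Total heat Q = 136 * 3.631 W = 493.82 W
Step 2: denom = cp * dT = 4186 * 7.92 = 33153
Step 3: m_dot = 493.82 / 33153 = 0.01490 kg/s

0.01490 kg/s


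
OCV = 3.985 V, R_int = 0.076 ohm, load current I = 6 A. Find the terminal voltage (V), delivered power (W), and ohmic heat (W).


Step 1: V_terminal = OCV - I*R = 3.985 - 6 * 0.076 = 3.529 V
Step 2: P_out = V_terminal * I = 3.529 * 6 = 21.17 W
Step 3: Q = I^2 * R = 6^2 * 0.076 = 2.736 W

V=3.529 V, P=21.17 W, Q=2.736 W


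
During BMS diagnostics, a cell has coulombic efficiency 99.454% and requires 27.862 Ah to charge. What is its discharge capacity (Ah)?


Q_dis = eta/100 * Q_chg = 99.454/100 * 27.862 = 27.71 Ah

27.71 Ah


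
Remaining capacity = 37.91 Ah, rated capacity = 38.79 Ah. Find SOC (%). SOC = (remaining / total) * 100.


SOC = (remaining / total) * 100 = (37.91 / 38.79) * 100 = 97.73%

97.73%


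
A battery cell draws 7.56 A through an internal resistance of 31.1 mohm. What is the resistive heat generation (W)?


Convert: R = 31.1 mohm = 0.0311 ohm
Q = I^2 * R = 7.56^2 * 0.0311 = 1.777 W

1.777 W


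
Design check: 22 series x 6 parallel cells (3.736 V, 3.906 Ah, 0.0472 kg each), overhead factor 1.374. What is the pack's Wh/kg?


Step 1: V_pack = 22 * 3.736 = 82.192 V
Step 2: C_pack = 6 * 3.906 = 23.436 Ah
Step 3: E_pack = V_pack * C_pack = 82.192 * 23.436 = 1926.3 Wh
Step 4: m_pack = 22 * 6 * 0.0472 * 1.374 = 8.5606 kg
Step 5: ED = E_pack / m_pack = 1926.3 / 8.5606 = 225.0 Wh/kg

225.0 Wh/kg


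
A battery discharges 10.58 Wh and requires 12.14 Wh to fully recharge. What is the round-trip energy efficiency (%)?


eta_e = E_dis / E_chg * 100 = 10.58 / 12.14 * 100 = 87.15%

87.15%


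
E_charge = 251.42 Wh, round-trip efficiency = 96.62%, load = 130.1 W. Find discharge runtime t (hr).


Step 1: E_discharge = eta/100 * E_charge = 96.62/100 * 251.42 = 242.92 Wh
Step 2: t = E_discharge / P = 242.92 / 130.1 = 1.867 hr

1.867 hr


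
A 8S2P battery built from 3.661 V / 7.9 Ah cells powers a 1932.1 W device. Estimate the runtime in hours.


Step 1: E_pack = Ns * V_cell * Np * C_cell = 8 * 3.661 * 2 * 7.9 = 462.75 Wh
Step 2: t = E_pack / P = 462.75 / 1932.1 = 0.2395 hr

0.2395 hr


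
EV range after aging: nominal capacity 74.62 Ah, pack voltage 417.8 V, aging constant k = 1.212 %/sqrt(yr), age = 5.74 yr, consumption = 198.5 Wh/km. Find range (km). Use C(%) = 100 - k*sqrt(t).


Step 1: capacity retention = 100 - 1.212 * sqrt(5.74) = 100 - 1.212 * 2.3958 = 97.096%
Step 2: C_now = 74.62 * 97.096/100 = 72.453 Ah
Step 3: E_pack = V * C_now = 417.8 * 72.453 = 30271 Wh
Step 4: range = E_pack / consumption = 30271 / 198.5 = 152.5 km

152.5 km


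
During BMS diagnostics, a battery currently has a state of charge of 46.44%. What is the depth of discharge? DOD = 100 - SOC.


Complement of SOC: DOD = 100% - 46.44% = 53.56%

53.56%


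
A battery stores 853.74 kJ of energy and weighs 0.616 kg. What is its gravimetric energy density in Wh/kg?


Convert: E = 853.74 kJ = 237.15 Wh
ED = E / m = 237.15 / 0.616 = 385.0 Wh/kg

385.0 Wh/kg


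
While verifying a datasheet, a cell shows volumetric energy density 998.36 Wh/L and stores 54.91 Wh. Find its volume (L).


V = E / ED = 54.91 / 998.36 = 0.05500 L

0.05500 L


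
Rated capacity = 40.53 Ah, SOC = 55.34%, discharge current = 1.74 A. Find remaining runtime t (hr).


Step 1: remaining = SOC/100 * C_total = 55.34/100 * 40.53 = 22.429 Ah
Step 2: t = remaining / I = 22.429 / 1.74 = 12.89 hr

12.89 hr


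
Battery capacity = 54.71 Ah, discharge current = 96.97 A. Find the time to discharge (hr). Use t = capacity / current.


Runtime = 54.71 Ah / 96.97 A = 0.5642 hr

0.5642 hr


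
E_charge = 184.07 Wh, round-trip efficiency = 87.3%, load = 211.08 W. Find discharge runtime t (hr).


Step 1: E_discharge = eta/100 * E_charge = 87.3/100 * 184.07 = 160.69 Wh
Step 2: t = E_discharge / P = 160.69 / 211.08 = 0.7613 hr

0.7613 hr


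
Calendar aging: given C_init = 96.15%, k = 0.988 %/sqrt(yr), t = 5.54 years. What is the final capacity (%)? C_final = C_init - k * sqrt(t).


sqrt(t) = sqrt(5.54) = 2.3537
C_final = 96.15 - 0.988 * 2.3537 = 93.82%

93.82%


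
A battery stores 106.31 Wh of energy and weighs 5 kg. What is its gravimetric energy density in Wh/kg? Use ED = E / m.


ED = E / m = 106.31 / 5 = 21.26 Wh/kg

21.26 Wh/kg


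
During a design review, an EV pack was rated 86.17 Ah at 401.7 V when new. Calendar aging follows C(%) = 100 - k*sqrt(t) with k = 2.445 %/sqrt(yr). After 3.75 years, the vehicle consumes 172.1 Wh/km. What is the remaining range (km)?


Step 1: capacity retention = 100 - 2.445 * sqrt(3.75) = 100 - 2.445 * 1.9365 = 95.265%
Step 2: C_now = 86.17 * 95.265/100 = 82.09 Ah
Step 3: E_pack = V * C_now = 401.7 * 82.09 = 32976 Wh
Step 4: range = E_pack / consumption = 32976 / 172.1 = 191.6 km

191.6 km


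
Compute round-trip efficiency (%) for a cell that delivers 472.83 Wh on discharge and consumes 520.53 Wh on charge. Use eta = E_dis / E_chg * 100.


eta_e = E_dis / E_chg * 100 = 472.83 / 520.53 * 100 = 90.84%

90.84%


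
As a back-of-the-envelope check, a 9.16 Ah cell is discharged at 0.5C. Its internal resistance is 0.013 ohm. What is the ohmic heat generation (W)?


Step 1: I = C_rate * capacity = 0.5 * 9.16 = 4.58 A
Step 2: Q = I^2 * R = 4.58^2 * 0.013 = 20.976 * 0.013 = 0.2727 W

0.2727 W


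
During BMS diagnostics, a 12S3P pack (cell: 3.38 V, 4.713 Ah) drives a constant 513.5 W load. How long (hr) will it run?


Step 1: E_pack = Ns * V_cell * Np * C_cell = 12 * 3.38 * 3 * 4.713 = 573.48 Wh
Step 2: t = E_pack / P = 573.48 / 513.5 = 1.117 hr

1.117 hr


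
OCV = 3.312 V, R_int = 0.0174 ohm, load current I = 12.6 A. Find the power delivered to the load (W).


Step 1: V_terminal = OCV - I*R = 3.312 - 12.6 * 0.0174 = 3.0928 V
Step 2: P_out = V_terminal * I = 3.0928 * 12.6 = 38.97 W

38.97 W


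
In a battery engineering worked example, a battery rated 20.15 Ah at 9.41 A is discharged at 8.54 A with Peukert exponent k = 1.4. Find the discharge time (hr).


t_rated = C / I_rated = 20.15 / 9.41 = 2.1413 hr
(I_rated/I)^k = (1.1019)^1.4 = 1.1455
t = t_rated * (I_rated/I)^k = 2.1413 * 1.1455 = 2.453 hr

2.453 hr


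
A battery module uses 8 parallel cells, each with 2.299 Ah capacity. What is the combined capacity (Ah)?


Parallel capacities add: 8 * 2.299 Ah = 18.392 Ah

18.392 Ah


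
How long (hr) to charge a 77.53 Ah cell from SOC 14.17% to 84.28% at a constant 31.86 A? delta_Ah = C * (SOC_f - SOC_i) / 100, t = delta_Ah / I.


Step 1: dSOC = 84.28% - 14.17% = 70.11%
Step 2: delta_Ah = 77.53 * 70.11 / 100 = 54.356 Ah
Step 3: t = 54.356 / 31.86 = 1.706 hr

1.706 hr


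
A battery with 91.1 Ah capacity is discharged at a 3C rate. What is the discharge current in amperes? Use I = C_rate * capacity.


I = C_rate * capacity = 3 * 91.1 = 273.3 A

273.3 A


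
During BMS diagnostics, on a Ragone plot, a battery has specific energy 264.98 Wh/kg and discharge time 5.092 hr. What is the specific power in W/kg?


P_specific = E / t = 264.98 / 5.092 = 52.04 W/kg

52.04 W/kg


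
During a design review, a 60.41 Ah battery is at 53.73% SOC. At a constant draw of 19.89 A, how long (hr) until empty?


Step 1: remaining = SOC/100 * C_total = 53.73/100 * 60.41 = 32.458 Ah
Step 2: t = remaining / I = 32.458 / 19.89 = 1.632 hr

1.632 hr


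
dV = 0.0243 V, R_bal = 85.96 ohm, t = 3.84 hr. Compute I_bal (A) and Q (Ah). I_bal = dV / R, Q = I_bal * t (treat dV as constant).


I_bal = dV / R = 0.0243 / 85.96 = 2.8269e-04 A
Q = I_bal * t = 2.8269e-04 * 3.84 = 0.001086 Ah

I=2.8269e-04 A, Q=0.001086 Ah


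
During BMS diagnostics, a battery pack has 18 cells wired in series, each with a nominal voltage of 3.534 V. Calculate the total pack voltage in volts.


V_pack = n * V_cell = 18 * 3.534 = 63.612 V

63.612 V


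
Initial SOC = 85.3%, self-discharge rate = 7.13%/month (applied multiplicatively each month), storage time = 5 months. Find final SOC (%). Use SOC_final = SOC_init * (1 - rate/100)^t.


Monthly retention factor = 1 - 7.13/100 = 0.9287
Over 5 months: factor^5 = 0.69084
SOC_final = 85.3 * 0.69084 = 58.93%

58.93%


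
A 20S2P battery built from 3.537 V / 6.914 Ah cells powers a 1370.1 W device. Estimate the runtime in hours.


Step 1: E_pack = Ns * V_cell * Np * C_cell = 20 * 3.537 * 2 * 6.914 = 978.19 Wh
Step 2: t = E_pack / P = 978.19 / 1370.1 = 0.7140 hr

0.7140 hr


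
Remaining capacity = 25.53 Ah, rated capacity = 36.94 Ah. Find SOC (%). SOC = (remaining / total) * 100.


SOC = (remaining / total) * 100 = (25.53 / 36.94) * 100 = 69.11%

69.11%


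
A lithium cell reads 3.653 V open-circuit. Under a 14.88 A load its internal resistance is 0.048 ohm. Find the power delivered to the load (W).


Step 1: V_terminal = OCV - I*R = 3.653 - 14.88 * 0.048 = 2.9388 V
Step 2: P_out = V_terminal * I = 2.9388 * 14.88 = 43.73 W

43.73 W


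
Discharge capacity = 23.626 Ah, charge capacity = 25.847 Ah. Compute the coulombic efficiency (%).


eta_c = Q_dis / Q_chg * 100 = 23.626 / 25.847 * 100 = 91.41%

91.41%


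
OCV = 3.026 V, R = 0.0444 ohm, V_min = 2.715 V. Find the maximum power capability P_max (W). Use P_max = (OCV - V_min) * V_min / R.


dV = OCV - V_min = 0.311 V (so I_max = dV / R)
P_max = dV * V_min / R = 0.311 * 2.715 / 0.0444 = 19.02 W

19.02 W


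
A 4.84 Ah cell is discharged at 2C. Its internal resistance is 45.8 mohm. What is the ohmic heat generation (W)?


Convert: R = 45.8 mohm = 0.0458 ohm
Step 1: I = C_rate * capacity = 2 * 4.84 = 9.68 A
Step 2: Q = I^2 * R = 9.68^2 * 0.0458 = 93.702 * 0.0458 = 4.292 W

4.292 W


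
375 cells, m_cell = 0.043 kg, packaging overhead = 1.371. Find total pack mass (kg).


m_pack = n * m_cell * overhead = 375 * 0.043 * 1.371 = 22.11 kg

22.11 kg


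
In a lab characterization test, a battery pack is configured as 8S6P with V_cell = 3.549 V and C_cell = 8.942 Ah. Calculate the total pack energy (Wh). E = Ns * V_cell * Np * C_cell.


V_pack = 8 * 3.549 = 28.392 V
C_pack = 6 * 8.942 = 53.652 Ah
E = V_pack * C_pack = 28.392 * 53.652 = 1523 Wh

1523 Wh


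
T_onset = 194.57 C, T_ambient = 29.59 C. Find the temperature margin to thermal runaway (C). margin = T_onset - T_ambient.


Safety margin = 194.57 C - 29.59 C = 164.98 C

164.98 C


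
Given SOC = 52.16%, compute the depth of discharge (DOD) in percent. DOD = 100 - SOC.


DOD = 100 - SOC = 100 - 52.16 = 47.84%

47.84%


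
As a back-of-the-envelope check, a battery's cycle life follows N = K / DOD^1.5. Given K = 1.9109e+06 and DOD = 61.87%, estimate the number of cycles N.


Step 1: DOD^1.5 = 61.87^1.5 = 486.65
Step 2: N = 1.9109e+06 / 486.65 = 3927 cycles

3927 cycles


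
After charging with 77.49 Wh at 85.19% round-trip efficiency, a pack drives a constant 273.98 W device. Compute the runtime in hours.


Step 1: E_discharge = eta/100 * E_charge = 85.19/100 * 77.49 = 66.014 Wh
Step 2: t = E_discharge / P = 66.014 / 273.98 = 0.2409 hr

0.2409 hr


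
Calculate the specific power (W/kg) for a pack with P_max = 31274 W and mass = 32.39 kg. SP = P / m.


Specific power = 31274 W / 32.39 kg = 965.5 W/kg

965.5 W/kg


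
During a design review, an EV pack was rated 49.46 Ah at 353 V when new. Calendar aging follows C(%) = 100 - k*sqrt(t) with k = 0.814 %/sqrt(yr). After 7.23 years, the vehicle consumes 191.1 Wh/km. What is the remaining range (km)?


Step 1: capacity retention = 100 - 0.814 * sqrt(7.23) = 100 - 0.814 * 2.6889 = 97.811%
Step 2: C_now = 49.46 * 97.811/100 = 48.377 Ah
Step 3: E_pack = V * C_now = 353 * 48.377 = 17077 Wh
Step 4: range = E_pack / consumption = 17077 / 191.1 = 89.36 km

89.36 km


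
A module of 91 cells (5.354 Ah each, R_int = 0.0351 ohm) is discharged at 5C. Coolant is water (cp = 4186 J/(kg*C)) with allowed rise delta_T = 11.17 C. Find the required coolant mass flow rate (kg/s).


Step 1: I = 5 * 5.354 = 26.77 A
Step 2: Q_cell = I^2 * R = 26.77^2 * 0.0351 = 25.154 W
Step 3: Q_total = 91 * 25.154 = 2289 W
Step 4: m_dot = Q_total / (cp * dT) = 2289 / (4186 * 11.17) = 0.04895 kg/s

0.04895 kg/s


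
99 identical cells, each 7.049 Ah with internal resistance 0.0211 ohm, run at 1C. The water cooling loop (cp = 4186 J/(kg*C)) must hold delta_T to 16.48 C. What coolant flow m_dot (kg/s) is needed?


Step 1: I = 1 * 7.049 = 7.049 A
Step 2: Q_cell = I^2 * R = 7.049^2 * 0.0211 = 1.0484 W
Step 3: Q_total = 99 * 1.0484 = 103.79 W
Step 4: m_dot = Q_total / (cp * dT) = 103.79 / (4186 * 16.48) = 0.001505 kg/s

0.001505 kg/s


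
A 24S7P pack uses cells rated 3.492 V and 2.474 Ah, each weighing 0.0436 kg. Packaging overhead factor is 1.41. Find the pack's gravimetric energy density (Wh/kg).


Step 1: V_pack = 24 * 3.492 = 83.808 V
Step 2: C_pack = 7 * 2.474 = 17.318 Ah
Step 3: E_pack = V_pack * C_pack = 83.808 * 17.318 = 1451.4 Wh
Step 4: m_pack = 24 * 7 * 0.0436 * 1.41 = 10.328 kg
Step 5: ED = E_pack / m_pack = 1451.4 / 10.328 = 140.5 Wh/kg

140.5 Wh/kg


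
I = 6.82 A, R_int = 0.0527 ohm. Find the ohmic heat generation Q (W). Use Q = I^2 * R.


Q = I^2 * R = 6.82^2 * 0.0527 = 2.451 W

2.451 W


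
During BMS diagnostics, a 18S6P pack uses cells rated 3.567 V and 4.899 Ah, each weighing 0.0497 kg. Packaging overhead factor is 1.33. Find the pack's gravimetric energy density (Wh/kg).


Step 1: V_pack = 18 * 3.567 = 64.206 V
Step 2: C_pack = 6 * 4.899 = 29.394 Ah
Step 3: E_pack = V_pack * C_pack = 64.206 * 29.394 = 1887.3 Wh
Step 4: m_pack = 18 * 6 * 0.0497 * 1.33 = 7.1389 kg
Step 5: ED = E_pack / m_pack = 1887.3 / 7.1389 = 264.4 Wh/kg

264.4 Wh/kg


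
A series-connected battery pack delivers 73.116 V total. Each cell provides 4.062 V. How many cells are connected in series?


n = V_pack / V_cell = 73.116 / 4.062 = 18

18


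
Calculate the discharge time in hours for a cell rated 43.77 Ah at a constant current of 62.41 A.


Runtime = 43.77 Ah / 62.41 A = 0.7013 hr

0.7013 hr


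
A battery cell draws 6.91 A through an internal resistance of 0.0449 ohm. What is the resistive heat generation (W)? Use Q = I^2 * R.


Q = I^2 * R = 6.91^2 * 0.0449 = 2.144 W

2.144 W


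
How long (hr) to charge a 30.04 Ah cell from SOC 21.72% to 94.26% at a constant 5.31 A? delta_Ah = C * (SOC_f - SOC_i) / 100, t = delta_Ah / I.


delta_Ah = 30.04 * (94.26 - 21.72) / 100 = 21.791 Ah
t = delta_Ah / I = 21.791 / 5.31 = 4.104 hr

4.104 hr


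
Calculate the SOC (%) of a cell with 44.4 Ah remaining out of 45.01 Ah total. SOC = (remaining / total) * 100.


SOC% = 44.4 / 45.01 * 100 = 98.64%

98.64%


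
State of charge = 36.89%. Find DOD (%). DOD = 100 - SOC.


Complement of SOC: DOD = 100% - 36.89% = 63.11%

63.11%


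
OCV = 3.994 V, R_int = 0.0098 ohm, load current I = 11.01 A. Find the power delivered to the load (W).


Step 1: V_terminal = OCV - I*R = 3.994 - 11.01 * 0.0098 = 3.8861 V
Step 2: P_out = V_terminal * I = 3.8861 * 11.01 = 42.79 W

42.79 W


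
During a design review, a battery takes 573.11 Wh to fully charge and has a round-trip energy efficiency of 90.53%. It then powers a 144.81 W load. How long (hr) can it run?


Step 1: E_discharge = eta/100 * E_charge = 90.53/100 * 573.11 = 518.84 Wh
Step 2: t = E_discharge / P = 518.84 / 144.81 = 3.583 hr

3.583 hr
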